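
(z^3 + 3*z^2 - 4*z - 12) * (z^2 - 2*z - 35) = z^5 + z^4 - 45*z^3 - 109*z^2 + 164*z + 420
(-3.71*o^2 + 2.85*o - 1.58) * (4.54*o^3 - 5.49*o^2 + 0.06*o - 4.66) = -16.8434*o^5 + 33.3069*o^4 - 23.0423*o^3 + 26.1338*o^2 - 13.3758*o + 7.3628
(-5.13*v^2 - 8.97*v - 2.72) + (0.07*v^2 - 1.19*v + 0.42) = -5.06*v^2 - 10.16*v - 2.3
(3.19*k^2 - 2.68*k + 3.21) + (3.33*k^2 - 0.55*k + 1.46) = 6.52*k^2 - 3.23*k + 4.67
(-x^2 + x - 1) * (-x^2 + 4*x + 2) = x^4 - 5*x^3 + 3*x^2 - 2*x - 2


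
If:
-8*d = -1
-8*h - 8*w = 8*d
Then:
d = 1/8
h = -w - 1/8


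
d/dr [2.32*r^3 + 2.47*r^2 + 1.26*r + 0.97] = 6.96*r^2 + 4.94*r + 1.26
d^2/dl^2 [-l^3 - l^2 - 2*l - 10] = -6*l - 2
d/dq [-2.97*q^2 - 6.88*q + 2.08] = -5.94*q - 6.88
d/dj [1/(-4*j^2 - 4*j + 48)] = (2*j + 1)/(4*(j^2 + j - 12)^2)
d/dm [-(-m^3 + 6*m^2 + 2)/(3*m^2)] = (m^3 + 4)/(3*m^3)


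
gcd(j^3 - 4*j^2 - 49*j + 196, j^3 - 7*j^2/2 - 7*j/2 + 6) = j - 4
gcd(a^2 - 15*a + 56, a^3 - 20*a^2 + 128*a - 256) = a - 8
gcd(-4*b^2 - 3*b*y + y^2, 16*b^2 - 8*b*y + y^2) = -4*b + y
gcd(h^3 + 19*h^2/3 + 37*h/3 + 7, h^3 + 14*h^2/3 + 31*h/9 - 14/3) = h^2 + 16*h/3 + 7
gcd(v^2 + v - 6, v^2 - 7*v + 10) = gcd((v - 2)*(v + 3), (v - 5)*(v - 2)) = v - 2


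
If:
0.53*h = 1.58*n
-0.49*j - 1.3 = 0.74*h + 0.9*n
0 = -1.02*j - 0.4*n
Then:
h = -1.33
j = 0.17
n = -0.45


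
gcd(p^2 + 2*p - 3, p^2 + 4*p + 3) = p + 3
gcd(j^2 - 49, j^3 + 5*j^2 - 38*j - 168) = j + 7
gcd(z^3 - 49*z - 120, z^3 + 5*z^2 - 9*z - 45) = z^2 + 8*z + 15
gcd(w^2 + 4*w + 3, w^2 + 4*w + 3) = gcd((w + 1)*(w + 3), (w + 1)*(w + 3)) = w^2 + 4*w + 3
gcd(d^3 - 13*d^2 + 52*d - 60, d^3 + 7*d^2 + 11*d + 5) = 1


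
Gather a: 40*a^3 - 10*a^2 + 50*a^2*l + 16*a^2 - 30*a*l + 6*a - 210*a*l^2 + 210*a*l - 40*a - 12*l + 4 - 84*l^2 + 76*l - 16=40*a^3 + a^2*(50*l + 6) + a*(-210*l^2 + 180*l - 34) - 84*l^2 + 64*l - 12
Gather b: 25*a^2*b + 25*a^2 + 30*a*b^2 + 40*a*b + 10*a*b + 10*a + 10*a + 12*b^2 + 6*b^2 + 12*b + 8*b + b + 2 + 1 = 25*a^2 + 20*a + b^2*(30*a + 18) + b*(25*a^2 + 50*a + 21) + 3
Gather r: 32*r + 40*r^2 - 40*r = 40*r^2 - 8*r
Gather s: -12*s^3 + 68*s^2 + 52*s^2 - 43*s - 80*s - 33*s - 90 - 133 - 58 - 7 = -12*s^3 + 120*s^2 - 156*s - 288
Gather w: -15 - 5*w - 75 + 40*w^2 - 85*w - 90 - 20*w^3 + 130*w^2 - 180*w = -20*w^3 + 170*w^2 - 270*w - 180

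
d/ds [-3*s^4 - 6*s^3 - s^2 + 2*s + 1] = -12*s^3 - 18*s^2 - 2*s + 2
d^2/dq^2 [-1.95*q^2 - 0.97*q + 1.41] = -3.90000000000000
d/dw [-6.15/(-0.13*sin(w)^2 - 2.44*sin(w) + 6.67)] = -(1.599*sin(w) + 15.006)*cos(w)/(0.13*sin(w)^2 + 2.44*sin(w) - 6.67)^2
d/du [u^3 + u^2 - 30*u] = 3*u^2 + 2*u - 30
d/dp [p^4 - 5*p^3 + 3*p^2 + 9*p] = 4*p^3 - 15*p^2 + 6*p + 9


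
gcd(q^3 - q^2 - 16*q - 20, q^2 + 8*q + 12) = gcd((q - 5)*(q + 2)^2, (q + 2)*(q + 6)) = q + 2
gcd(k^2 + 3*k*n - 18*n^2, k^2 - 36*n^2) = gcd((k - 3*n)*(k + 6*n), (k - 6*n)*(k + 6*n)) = k + 6*n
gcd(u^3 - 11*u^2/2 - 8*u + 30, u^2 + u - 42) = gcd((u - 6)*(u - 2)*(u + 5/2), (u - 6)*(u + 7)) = u - 6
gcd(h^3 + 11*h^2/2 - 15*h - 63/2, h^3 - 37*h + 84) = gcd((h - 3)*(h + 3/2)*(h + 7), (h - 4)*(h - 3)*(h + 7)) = h^2 + 4*h - 21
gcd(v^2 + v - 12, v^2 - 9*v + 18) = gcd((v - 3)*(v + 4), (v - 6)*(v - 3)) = v - 3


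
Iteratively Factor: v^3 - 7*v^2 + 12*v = (v)*(v^2 - 7*v + 12) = v*(v - 4)*(v - 3)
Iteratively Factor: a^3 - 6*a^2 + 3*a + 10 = (a + 1)*(a^2 - 7*a + 10) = (a - 5)*(a + 1)*(a - 2)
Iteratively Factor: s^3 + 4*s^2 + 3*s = (s + 1)*(s^2 + 3*s) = s*(s + 1)*(s + 3)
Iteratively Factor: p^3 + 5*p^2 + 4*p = (p)*(p^2 + 5*p + 4) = p*(p + 1)*(p + 4)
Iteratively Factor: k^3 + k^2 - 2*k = (k + 2)*(k^2 - k) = k*(k + 2)*(k - 1)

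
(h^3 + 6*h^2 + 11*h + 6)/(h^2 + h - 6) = (h^2 + 3*h + 2)/(h - 2)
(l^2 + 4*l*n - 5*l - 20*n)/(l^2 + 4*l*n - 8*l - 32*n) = (l - 5)/(l - 8)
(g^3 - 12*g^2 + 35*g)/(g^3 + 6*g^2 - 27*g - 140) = g*(g - 7)/(g^2 + 11*g + 28)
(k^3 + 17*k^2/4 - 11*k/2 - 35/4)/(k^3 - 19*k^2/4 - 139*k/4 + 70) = (k + 1)/(k - 8)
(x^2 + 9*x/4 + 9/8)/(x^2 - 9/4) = (4*x + 3)/(2*(2*x - 3))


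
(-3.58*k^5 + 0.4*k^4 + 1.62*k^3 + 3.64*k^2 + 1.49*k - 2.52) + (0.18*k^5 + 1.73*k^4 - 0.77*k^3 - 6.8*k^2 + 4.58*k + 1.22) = -3.4*k^5 + 2.13*k^4 + 0.85*k^3 - 3.16*k^2 + 6.07*k - 1.3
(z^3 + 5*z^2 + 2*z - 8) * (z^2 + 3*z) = z^5 + 8*z^4 + 17*z^3 - 2*z^2 - 24*z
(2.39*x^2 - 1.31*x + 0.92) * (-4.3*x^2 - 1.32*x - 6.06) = -10.277*x^4 + 2.4782*x^3 - 16.7102*x^2 + 6.7242*x - 5.5752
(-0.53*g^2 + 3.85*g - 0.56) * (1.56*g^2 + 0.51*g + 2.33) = -0.8268*g^4 + 5.7357*g^3 - 0.145*g^2 + 8.6849*g - 1.3048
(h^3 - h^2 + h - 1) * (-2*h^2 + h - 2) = -2*h^5 + 3*h^4 - 5*h^3 + 5*h^2 - 3*h + 2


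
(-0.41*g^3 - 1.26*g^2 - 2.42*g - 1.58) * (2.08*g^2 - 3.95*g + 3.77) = -0.8528*g^5 - 1.0013*g^4 - 1.6023*g^3 + 1.5224*g^2 - 2.8824*g - 5.9566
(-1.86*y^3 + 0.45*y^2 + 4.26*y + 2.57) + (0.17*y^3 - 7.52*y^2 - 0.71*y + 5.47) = -1.69*y^3 - 7.07*y^2 + 3.55*y + 8.04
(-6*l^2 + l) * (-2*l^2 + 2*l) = 12*l^4 - 14*l^3 + 2*l^2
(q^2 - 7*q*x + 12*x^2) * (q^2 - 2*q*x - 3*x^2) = q^4 - 9*q^3*x + 23*q^2*x^2 - 3*q*x^3 - 36*x^4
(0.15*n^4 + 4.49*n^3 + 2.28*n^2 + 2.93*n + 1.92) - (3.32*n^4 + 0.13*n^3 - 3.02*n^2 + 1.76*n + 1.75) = -3.17*n^4 + 4.36*n^3 + 5.3*n^2 + 1.17*n + 0.17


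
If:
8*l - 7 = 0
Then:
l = 7/8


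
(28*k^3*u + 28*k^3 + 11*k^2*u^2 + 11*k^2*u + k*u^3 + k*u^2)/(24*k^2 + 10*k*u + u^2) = k*(7*k*u + 7*k + u^2 + u)/(6*k + u)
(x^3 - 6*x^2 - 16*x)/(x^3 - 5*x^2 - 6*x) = (-x^2 + 6*x + 16)/(-x^2 + 5*x + 6)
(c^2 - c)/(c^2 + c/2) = 2*(c - 1)/(2*c + 1)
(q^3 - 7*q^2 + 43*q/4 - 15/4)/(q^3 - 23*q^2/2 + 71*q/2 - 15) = (q - 3/2)/(q - 6)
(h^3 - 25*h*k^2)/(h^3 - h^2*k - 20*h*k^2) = (h + 5*k)/(h + 4*k)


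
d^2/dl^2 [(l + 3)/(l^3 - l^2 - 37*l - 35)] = 2*(-(l + 3)*(-3*l^2 + 2*l + 37)^2 + (-3*l^2 + 2*l - (l + 3)*(3*l - 1) + 37)*(-l^3 + l^2 + 37*l + 35))/(-l^3 + l^2 + 37*l + 35)^3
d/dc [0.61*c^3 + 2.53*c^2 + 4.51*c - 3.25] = 1.83*c^2 + 5.06*c + 4.51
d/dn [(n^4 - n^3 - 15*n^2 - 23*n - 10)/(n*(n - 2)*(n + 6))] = (n^6 + 8*n^5 - 25*n^4 + 70*n^3 + 302*n^2 + 80*n - 120)/(n^2*(n^4 + 8*n^3 - 8*n^2 - 96*n + 144))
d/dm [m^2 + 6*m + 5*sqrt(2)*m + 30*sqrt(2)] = 2*m + 6 + 5*sqrt(2)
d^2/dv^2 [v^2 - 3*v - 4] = 2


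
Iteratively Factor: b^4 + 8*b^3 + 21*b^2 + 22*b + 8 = (b + 4)*(b^3 + 4*b^2 + 5*b + 2) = (b + 1)*(b + 4)*(b^2 + 3*b + 2) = (b + 1)^2*(b + 4)*(b + 2)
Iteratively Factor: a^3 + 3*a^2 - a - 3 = (a - 1)*(a^2 + 4*a + 3) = (a - 1)*(a + 1)*(a + 3)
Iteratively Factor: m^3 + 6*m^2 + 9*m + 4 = (m + 4)*(m^2 + 2*m + 1) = (m + 1)*(m + 4)*(m + 1)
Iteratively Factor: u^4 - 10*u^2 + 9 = (u + 3)*(u^3 - 3*u^2 - u + 3) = (u - 3)*(u + 3)*(u^2 - 1) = (u - 3)*(u + 1)*(u + 3)*(u - 1)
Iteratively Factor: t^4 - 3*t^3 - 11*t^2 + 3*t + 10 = (t - 1)*(t^3 - 2*t^2 - 13*t - 10) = (t - 1)*(t + 2)*(t^2 - 4*t - 5) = (t - 5)*(t - 1)*(t + 2)*(t + 1)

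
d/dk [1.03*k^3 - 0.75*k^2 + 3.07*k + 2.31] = 3.09*k^2 - 1.5*k + 3.07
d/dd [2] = 0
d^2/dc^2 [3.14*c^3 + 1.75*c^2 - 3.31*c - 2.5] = 18.84*c + 3.5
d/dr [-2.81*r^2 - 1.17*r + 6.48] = -5.62*r - 1.17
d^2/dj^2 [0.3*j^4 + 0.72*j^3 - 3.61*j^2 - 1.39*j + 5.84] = 3.6*j^2 + 4.32*j - 7.22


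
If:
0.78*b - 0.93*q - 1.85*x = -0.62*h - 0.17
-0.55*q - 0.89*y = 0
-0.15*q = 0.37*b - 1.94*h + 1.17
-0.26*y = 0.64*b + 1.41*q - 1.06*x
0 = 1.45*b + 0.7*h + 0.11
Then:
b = -0.34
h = 0.55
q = 0.20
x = 0.03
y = -0.12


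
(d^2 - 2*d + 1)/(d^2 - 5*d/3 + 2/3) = 3*(d - 1)/(3*d - 2)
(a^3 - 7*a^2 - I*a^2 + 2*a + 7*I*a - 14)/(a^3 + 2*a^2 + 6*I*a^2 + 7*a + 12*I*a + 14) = (a^3 + a^2*(-7 - I) + a*(2 + 7*I) - 14)/(a^3 + a^2*(2 + 6*I) + a*(7 + 12*I) + 14)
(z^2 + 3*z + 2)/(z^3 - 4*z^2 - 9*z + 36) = (z^2 + 3*z + 2)/(z^3 - 4*z^2 - 9*z + 36)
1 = 1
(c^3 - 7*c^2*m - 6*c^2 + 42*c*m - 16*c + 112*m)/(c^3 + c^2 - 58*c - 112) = (c - 7*m)/(c + 7)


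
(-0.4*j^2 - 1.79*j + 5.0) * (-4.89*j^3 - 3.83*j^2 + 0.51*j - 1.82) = 1.956*j^5 + 10.2851*j^4 - 17.7983*j^3 - 19.3349*j^2 + 5.8078*j - 9.1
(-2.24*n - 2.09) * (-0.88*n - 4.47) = 1.9712*n^2 + 11.852*n + 9.3423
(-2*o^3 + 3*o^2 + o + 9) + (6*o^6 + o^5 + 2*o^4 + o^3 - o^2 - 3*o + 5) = 6*o^6 + o^5 + 2*o^4 - o^3 + 2*o^2 - 2*o + 14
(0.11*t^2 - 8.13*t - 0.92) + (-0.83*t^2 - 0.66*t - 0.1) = -0.72*t^2 - 8.79*t - 1.02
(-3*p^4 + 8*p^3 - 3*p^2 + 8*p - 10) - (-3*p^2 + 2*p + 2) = -3*p^4 + 8*p^3 + 6*p - 12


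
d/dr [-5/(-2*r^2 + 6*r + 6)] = 5*(3 - 2*r)/(2*(-r^2 + 3*r + 3)^2)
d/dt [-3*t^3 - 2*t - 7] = -9*t^2 - 2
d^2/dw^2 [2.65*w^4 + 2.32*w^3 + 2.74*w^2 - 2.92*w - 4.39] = 31.8*w^2 + 13.92*w + 5.48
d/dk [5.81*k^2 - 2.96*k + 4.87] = 11.62*k - 2.96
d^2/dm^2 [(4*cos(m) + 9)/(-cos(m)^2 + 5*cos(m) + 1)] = (-36*sin(m)^4*cos(m) - 56*sin(m)^4 + 299*sin(m)^2 - 455*cos(m)/4 + 87*cos(3*m)/4 + 2*cos(5*m) + 185)/(sin(m)^2 + 5*cos(m))^3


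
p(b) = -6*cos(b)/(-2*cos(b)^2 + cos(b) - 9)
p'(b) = -6*(-4*sin(b)*cos(b) + sin(b))*cos(b)/(-2*cos(b)^2 + cos(b) - 9)^2 + 6*sin(b)/(-2*cos(b)^2 + cos(b) - 9) = 6*(cos(2*b) - 8)*sin(b)/(-cos(b) + cos(2*b) + 10)^2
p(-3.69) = -0.45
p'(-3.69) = -0.18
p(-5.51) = 0.46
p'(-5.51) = -0.39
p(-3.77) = -0.44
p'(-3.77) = -0.22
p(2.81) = -0.48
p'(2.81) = -0.10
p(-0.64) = 0.51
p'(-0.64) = 0.31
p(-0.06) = 0.60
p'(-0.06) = 0.03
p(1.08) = 0.32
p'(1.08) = -0.56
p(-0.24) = 0.59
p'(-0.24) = 0.10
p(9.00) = -0.47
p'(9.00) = -0.14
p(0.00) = 0.60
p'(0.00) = 0.00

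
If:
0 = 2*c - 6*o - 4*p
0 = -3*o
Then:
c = 2*p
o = 0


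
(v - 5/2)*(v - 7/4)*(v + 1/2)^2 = v^4 - 13*v^3/4 + 3*v^2/8 + 53*v/16 + 35/32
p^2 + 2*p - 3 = (p - 1)*(p + 3)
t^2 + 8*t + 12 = (t + 2)*(t + 6)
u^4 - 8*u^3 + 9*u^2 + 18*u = u*(u - 6)*(u - 3)*(u + 1)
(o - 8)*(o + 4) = o^2 - 4*o - 32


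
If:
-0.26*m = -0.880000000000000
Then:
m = 3.38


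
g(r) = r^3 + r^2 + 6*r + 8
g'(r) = 3*r^2 + 2*r + 6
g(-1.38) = -1.00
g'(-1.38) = 8.95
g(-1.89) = -6.52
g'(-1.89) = 12.94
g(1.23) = 18.75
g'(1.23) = 13.00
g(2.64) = 49.21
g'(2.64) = 32.19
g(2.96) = 60.46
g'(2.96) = 38.20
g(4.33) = 133.91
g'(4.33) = 70.91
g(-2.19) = -10.85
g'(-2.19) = 16.01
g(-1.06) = 1.57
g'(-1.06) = 7.25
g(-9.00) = -694.00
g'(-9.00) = 231.00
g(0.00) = 8.00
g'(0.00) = 6.00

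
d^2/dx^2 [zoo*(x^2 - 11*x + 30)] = zoo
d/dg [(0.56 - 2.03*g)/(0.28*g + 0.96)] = (-0.589568*g - 2.021376)/(0.28*g + 0.96)^3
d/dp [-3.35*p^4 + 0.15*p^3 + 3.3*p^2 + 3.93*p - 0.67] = -13.4*p^3 + 0.45*p^2 + 6.6*p + 3.93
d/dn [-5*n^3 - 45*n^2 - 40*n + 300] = -15*n^2 - 90*n - 40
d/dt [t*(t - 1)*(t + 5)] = 3*t^2 + 8*t - 5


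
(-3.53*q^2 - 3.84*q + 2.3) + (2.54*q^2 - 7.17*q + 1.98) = -0.99*q^2 - 11.01*q + 4.28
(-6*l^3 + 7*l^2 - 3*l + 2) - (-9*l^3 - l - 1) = 3*l^3 + 7*l^2 - 2*l + 3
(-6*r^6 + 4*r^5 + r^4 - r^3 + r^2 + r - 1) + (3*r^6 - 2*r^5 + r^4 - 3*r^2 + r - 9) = -3*r^6 + 2*r^5 + 2*r^4 - r^3 - 2*r^2 + 2*r - 10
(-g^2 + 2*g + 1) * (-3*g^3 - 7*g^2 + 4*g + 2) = 3*g^5 + g^4 - 21*g^3 - g^2 + 8*g + 2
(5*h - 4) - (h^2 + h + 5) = -h^2 + 4*h - 9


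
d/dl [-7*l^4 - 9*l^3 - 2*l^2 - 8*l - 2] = -28*l^3 - 27*l^2 - 4*l - 8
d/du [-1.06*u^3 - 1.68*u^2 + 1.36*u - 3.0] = -3.18*u^2 - 3.36*u + 1.36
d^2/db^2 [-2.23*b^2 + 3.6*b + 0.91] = -4.46000000000000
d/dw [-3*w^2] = -6*w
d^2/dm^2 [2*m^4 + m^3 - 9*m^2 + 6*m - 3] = 24*m^2 + 6*m - 18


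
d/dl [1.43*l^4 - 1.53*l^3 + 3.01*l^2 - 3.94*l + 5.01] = 5.72*l^3 - 4.59*l^2 + 6.02*l - 3.94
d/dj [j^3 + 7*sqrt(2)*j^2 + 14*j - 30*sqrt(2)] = 3*j^2 + 14*sqrt(2)*j + 14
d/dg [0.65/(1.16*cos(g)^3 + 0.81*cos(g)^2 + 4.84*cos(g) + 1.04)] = (2.262*cos(g)^2 + 1.053*cos(g) + 3.146)*sin(g)/(1.16*cos(g)^3 + 0.81*cos(g)^2 + 4.84*cos(g) + 1.04)^2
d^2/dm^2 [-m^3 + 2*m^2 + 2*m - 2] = 4 - 6*m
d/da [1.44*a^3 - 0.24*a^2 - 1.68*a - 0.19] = 4.32*a^2 - 0.48*a - 1.68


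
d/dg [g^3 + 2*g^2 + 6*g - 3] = 3*g^2 + 4*g + 6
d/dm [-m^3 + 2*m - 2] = 2 - 3*m^2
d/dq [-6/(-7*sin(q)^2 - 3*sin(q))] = -6*(14*sin(q) + 3)*cos(q)/((7*sin(q) + 3)^2*sin(q)^2)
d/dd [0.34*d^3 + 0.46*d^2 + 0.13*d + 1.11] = 1.02*d^2 + 0.92*d + 0.13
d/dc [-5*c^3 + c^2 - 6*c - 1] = -15*c^2 + 2*c - 6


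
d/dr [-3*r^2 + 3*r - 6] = 3 - 6*r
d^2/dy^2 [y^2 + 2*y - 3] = 2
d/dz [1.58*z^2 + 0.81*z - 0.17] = 3.16*z + 0.81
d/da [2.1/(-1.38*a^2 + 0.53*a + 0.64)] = (5.796*a - 1.113)/(-1.38*a^2 + 0.53*a + 0.64)^2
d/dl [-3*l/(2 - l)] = -6/(l - 2)^2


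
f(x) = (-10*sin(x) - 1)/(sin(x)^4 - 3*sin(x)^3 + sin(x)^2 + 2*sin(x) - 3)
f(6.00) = -0.53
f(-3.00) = -0.13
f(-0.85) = -2.77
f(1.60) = 5.50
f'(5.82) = 2.92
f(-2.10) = -5.10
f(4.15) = -4.53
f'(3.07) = -3.94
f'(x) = (-10*sin(x) - 1)*(-4*sin(x)^3*cos(x) + 9*sin(x)^2*cos(x) - 2*sin(x)*cos(x) - 2*cos(x))/(sin(x)^4 - 3*sin(x)^3 + sin(x)^2 + 2*sin(x) - 3)^2 - 10*cos(x)/(sin(x)^4 - 3*sin(x)^3 + sin(x)^2 + 2*sin(x) - 3)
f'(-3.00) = -2.98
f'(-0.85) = 7.71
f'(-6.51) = 2.78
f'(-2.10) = -18.87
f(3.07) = 0.60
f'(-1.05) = 19.78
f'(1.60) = -0.07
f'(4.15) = -15.77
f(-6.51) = -0.37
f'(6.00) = 2.72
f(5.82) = -1.02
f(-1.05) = -5.26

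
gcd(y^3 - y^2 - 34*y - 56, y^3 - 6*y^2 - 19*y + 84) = y^2 - 3*y - 28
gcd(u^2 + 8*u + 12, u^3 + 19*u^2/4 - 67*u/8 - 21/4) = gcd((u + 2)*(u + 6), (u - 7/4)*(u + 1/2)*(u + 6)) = u + 6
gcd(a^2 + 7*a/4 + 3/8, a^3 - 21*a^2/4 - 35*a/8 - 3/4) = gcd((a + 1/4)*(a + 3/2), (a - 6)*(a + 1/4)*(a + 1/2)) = a + 1/4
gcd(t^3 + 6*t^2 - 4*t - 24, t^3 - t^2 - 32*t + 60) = t^2 + 4*t - 12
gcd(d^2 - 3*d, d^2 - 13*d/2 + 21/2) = d - 3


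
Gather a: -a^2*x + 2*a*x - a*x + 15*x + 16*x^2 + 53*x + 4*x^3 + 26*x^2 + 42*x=-a^2*x + a*x + 4*x^3 + 42*x^2 + 110*x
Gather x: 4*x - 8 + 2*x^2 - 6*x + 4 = 2*x^2 - 2*x - 4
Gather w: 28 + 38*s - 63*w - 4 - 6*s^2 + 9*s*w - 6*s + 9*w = -6*s^2 + 32*s + w*(9*s - 54) + 24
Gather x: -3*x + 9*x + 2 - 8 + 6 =6*x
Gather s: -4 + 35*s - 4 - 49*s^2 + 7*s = -49*s^2 + 42*s - 8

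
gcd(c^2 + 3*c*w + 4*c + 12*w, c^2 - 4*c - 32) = c + 4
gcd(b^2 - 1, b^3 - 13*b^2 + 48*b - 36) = b - 1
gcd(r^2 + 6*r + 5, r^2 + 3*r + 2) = r + 1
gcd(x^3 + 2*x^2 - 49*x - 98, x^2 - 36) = 1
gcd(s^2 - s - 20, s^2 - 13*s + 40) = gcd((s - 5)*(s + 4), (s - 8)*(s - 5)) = s - 5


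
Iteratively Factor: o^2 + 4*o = (o)*(o + 4)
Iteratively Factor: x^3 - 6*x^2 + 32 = (x - 4)*(x^2 - 2*x - 8) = (x - 4)^2*(x + 2)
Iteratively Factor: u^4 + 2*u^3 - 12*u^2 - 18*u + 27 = (u - 1)*(u^3 + 3*u^2 - 9*u - 27) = (u - 1)*(u + 3)*(u^2 - 9) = (u - 1)*(u + 3)^2*(u - 3)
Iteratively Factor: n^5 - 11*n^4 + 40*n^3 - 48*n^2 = (n - 3)*(n^4 - 8*n^3 + 16*n^2) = (n - 4)*(n - 3)*(n^3 - 4*n^2) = n*(n - 4)*(n - 3)*(n^2 - 4*n) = n*(n - 4)^2*(n - 3)*(n)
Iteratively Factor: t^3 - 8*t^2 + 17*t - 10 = (t - 2)*(t^2 - 6*t + 5) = (t - 5)*(t - 2)*(t - 1)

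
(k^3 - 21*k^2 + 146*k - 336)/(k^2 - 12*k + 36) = (k^2 - 15*k + 56)/(k - 6)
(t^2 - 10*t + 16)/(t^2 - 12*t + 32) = (t - 2)/(t - 4)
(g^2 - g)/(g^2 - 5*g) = (g - 1)/(g - 5)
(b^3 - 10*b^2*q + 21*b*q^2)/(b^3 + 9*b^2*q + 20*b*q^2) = (b^2 - 10*b*q + 21*q^2)/(b^2 + 9*b*q + 20*q^2)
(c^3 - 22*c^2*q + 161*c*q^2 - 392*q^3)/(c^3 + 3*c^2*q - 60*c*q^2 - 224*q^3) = (c^2 - 14*c*q + 49*q^2)/(c^2 + 11*c*q + 28*q^2)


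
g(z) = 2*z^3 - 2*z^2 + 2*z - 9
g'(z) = 6*z^2 - 4*z + 2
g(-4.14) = -193.48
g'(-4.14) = 121.40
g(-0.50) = -10.75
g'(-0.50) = 5.50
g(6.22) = 407.35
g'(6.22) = 209.25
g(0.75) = -7.78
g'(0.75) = 2.38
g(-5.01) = -320.72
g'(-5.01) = 172.64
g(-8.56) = -1427.11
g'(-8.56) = 475.88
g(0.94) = -7.23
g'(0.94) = 3.54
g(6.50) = 468.75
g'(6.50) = 229.50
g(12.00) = 3183.00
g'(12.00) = 818.00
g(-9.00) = -1647.00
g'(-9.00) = 524.00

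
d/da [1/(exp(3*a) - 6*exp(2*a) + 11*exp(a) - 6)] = (-3*exp(2*a) + 12*exp(a) - 11)*exp(a)/(exp(3*a) - 6*exp(2*a) + 11*exp(a) - 6)^2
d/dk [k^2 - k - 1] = 2*k - 1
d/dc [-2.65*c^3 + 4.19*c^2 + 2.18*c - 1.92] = -7.95*c^2 + 8.38*c + 2.18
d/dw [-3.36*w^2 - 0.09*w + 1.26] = -6.72*w - 0.09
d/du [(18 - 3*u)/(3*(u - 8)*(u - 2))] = (u^2 - 12*u + 44)/(u^4 - 20*u^3 + 132*u^2 - 320*u + 256)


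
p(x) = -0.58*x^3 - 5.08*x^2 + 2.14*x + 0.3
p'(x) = -1.74*x^2 - 10.16*x + 2.14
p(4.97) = -185.75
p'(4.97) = -91.33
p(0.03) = 0.36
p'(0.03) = 1.83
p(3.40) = -73.95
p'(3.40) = -52.52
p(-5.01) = -64.99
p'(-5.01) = 9.37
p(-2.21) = -22.98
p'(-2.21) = 16.10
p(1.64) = -12.41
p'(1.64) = -19.20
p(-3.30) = -41.24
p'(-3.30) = 16.72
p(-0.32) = -0.89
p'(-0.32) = 5.21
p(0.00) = 0.30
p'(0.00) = 2.14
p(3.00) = -54.66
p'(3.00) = -44.00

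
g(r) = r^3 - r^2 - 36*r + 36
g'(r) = 3*r^2 - 2*r - 36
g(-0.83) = 64.62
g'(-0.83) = -32.27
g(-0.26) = 45.27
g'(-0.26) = -35.28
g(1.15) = -5.20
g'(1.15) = -34.33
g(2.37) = -41.62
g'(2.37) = -23.89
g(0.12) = 31.67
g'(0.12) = -36.20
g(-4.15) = 96.70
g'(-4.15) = 23.97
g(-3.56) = 106.37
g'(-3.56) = 9.14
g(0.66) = 12.09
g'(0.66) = -36.01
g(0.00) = 36.00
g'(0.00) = -36.00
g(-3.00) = 108.00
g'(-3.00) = -3.00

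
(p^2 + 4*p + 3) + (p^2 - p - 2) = 2*p^2 + 3*p + 1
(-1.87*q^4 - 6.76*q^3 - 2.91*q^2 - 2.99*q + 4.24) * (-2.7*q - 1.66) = 5.049*q^5 + 21.3562*q^4 + 19.0786*q^3 + 12.9036*q^2 - 6.4846*q - 7.0384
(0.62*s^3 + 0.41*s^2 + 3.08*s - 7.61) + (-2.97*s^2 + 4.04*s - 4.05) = 0.62*s^3 - 2.56*s^2 + 7.12*s - 11.66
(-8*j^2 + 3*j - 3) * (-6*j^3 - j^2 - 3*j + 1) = 48*j^5 - 10*j^4 + 39*j^3 - 14*j^2 + 12*j - 3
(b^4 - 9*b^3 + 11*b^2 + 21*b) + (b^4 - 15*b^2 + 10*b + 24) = 2*b^4 - 9*b^3 - 4*b^2 + 31*b + 24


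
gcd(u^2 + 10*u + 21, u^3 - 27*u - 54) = u + 3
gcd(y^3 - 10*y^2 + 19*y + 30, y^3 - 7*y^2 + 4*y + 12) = y^2 - 5*y - 6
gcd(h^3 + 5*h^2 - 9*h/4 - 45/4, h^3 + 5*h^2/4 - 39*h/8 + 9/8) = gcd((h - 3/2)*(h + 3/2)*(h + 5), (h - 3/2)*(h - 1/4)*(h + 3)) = h - 3/2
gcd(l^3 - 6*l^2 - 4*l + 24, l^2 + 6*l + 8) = l + 2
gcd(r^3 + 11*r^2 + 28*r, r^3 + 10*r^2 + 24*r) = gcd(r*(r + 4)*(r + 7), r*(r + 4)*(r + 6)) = r^2 + 4*r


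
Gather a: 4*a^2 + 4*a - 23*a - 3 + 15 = 4*a^2 - 19*a + 12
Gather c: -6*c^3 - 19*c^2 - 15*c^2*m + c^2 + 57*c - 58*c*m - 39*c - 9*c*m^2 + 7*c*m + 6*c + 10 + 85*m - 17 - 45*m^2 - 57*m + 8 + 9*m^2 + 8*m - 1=-6*c^3 + c^2*(-15*m - 18) + c*(-9*m^2 - 51*m + 24) - 36*m^2 + 36*m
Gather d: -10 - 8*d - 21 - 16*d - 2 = -24*d - 33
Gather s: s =s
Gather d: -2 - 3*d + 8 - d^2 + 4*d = -d^2 + d + 6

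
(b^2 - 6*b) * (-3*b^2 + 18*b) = -3*b^4 + 36*b^3 - 108*b^2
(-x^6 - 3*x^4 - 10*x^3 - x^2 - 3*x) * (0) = 0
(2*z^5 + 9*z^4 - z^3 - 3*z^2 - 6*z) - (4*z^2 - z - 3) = 2*z^5 + 9*z^4 - z^3 - 7*z^2 - 5*z + 3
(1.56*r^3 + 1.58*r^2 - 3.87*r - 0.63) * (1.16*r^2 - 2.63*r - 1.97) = 1.8096*r^5 - 2.27*r^4 - 11.7178*r^3 + 6.3347*r^2 + 9.2808*r + 1.2411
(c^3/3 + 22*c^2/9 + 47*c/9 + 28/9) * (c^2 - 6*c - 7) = c^5/3 + 4*c^4/9 - 106*c^3/9 - 136*c^2/3 - 497*c/9 - 196/9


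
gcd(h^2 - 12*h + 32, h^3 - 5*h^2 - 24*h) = h - 8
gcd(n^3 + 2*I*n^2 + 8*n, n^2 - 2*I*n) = n^2 - 2*I*n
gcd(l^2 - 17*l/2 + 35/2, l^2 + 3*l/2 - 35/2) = l - 7/2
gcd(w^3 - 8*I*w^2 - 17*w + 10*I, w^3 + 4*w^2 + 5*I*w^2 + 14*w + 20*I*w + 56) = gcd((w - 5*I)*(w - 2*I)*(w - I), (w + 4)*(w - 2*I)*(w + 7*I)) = w - 2*I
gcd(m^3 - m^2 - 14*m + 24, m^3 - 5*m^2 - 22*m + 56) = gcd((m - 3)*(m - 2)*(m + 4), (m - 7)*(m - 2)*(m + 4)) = m^2 + 2*m - 8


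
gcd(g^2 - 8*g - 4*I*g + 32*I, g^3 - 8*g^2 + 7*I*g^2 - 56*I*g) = g - 8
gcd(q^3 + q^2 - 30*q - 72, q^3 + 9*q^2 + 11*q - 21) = q + 3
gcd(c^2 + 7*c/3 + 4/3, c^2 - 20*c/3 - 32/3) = c + 4/3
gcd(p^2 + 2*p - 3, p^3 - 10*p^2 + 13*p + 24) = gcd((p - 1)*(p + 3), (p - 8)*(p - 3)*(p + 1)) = 1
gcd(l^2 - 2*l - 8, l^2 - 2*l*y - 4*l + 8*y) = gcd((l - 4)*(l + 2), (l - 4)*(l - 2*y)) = l - 4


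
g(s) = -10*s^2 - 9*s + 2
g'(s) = -20*s - 9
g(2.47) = -81.24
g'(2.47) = -58.40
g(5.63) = -365.64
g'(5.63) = -121.60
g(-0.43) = 4.02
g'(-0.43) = -0.40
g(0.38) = -2.86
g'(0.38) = -16.60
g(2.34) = -73.82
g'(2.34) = -55.80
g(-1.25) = -2.38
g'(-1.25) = 16.00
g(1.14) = -21.26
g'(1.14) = -31.80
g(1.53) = -35.18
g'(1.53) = -39.60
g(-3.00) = -61.00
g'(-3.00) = 51.00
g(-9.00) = -727.00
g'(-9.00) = 171.00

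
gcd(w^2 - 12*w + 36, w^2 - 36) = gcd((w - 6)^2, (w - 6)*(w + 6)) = w - 6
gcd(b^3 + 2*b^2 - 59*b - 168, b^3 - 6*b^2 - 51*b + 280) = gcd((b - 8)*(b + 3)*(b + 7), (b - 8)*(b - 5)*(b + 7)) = b^2 - b - 56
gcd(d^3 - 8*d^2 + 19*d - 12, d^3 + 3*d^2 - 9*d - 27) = d - 3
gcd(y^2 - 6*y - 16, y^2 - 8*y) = y - 8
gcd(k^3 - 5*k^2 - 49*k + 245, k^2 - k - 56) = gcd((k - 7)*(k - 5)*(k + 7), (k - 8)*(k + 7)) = k + 7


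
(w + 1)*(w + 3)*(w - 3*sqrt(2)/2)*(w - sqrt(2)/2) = w^4 - 2*sqrt(2)*w^3 + 4*w^3 - 8*sqrt(2)*w^2 + 9*w^2/2 - 6*sqrt(2)*w + 6*w + 9/2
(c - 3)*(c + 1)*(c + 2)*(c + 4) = c^4 + 4*c^3 - 7*c^2 - 34*c - 24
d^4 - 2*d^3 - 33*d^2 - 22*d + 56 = (d - 7)*(d - 1)*(d + 2)*(d + 4)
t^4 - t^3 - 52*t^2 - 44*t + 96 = (t - 8)*(t - 1)*(t + 2)*(t + 6)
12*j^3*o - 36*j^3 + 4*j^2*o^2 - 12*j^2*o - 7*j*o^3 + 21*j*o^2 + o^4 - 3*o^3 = (-6*j + o)*(-2*j + o)*(j + o)*(o - 3)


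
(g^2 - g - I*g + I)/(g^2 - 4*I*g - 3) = (g - 1)/(g - 3*I)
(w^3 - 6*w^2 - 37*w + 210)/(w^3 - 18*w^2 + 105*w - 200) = (w^2 - w - 42)/(w^2 - 13*w + 40)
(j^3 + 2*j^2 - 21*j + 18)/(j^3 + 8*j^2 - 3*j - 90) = (j - 1)/(j + 5)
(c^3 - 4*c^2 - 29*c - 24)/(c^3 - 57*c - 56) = (c + 3)/(c + 7)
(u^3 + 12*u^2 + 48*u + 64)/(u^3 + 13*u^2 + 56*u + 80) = (u + 4)/(u + 5)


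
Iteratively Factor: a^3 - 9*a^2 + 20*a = (a)*(a^2 - 9*a + 20) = a*(a - 5)*(a - 4)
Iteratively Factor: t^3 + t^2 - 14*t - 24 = (t + 3)*(t^2 - 2*t - 8) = (t + 2)*(t + 3)*(t - 4)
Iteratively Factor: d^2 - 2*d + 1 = (d - 1)*(d - 1)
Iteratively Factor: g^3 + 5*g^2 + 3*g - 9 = (g - 1)*(g^2 + 6*g + 9) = (g - 1)*(g + 3)*(g + 3)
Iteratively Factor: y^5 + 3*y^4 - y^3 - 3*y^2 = (y - 1)*(y^4 + 4*y^3 + 3*y^2) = (y - 1)*(y + 3)*(y^3 + y^2) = (y - 1)*(y + 1)*(y + 3)*(y^2) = y*(y - 1)*(y + 1)*(y + 3)*(y)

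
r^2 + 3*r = r*(r + 3)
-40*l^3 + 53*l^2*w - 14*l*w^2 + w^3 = (-8*l + w)*(-5*l + w)*(-l + w)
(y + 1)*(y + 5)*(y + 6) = y^3 + 12*y^2 + 41*y + 30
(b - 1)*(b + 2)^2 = b^3 + 3*b^2 - 4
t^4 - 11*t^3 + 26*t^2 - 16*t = t*(t - 8)*(t - 2)*(t - 1)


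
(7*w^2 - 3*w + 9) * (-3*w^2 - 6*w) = -21*w^4 - 33*w^3 - 9*w^2 - 54*w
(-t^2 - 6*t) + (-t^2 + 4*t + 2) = -2*t^2 - 2*t + 2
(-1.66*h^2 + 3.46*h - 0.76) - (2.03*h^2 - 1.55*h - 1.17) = -3.69*h^2 + 5.01*h + 0.41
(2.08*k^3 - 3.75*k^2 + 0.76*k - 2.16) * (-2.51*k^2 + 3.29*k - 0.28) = -5.2208*k^5 + 16.2557*k^4 - 14.8275*k^3 + 8.972*k^2 - 7.3192*k + 0.6048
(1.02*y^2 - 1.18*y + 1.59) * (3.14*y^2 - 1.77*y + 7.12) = 3.2028*y^4 - 5.5106*y^3 + 14.3436*y^2 - 11.2159*y + 11.3208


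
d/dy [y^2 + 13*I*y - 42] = 2*y + 13*I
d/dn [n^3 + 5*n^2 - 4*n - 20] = 3*n^2 + 10*n - 4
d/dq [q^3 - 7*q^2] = q*(3*q - 14)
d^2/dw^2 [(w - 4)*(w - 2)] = 2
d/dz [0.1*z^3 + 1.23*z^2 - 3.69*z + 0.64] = 0.3*z^2 + 2.46*z - 3.69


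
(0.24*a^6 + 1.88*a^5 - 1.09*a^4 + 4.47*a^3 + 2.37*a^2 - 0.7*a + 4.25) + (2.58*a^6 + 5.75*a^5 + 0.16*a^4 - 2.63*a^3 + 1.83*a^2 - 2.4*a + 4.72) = 2.82*a^6 + 7.63*a^5 - 0.93*a^4 + 1.84*a^3 + 4.2*a^2 - 3.1*a + 8.97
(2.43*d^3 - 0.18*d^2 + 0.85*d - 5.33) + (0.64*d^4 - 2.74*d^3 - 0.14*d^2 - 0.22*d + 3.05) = 0.64*d^4 - 0.31*d^3 - 0.32*d^2 + 0.63*d - 2.28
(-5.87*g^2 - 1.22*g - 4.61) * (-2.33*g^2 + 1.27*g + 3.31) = 13.6771*g^4 - 4.6123*g^3 - 10.2378*g^2 - 9.8929*g - 15.2591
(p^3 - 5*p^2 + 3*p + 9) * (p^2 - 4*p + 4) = p^5 - 9*p^4 + 27*p^3 - 23*p^2 - 24*p + 36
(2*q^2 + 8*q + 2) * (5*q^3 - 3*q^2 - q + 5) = 10*q^5 + 34*q^4 - 16*q^3 - 4*q^2 + 38*q + 10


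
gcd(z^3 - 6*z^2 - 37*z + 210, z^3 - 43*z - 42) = z^2 - z - 42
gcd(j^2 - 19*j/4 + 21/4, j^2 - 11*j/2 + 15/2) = j - 3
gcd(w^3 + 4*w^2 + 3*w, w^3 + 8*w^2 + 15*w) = w^2 + 3*w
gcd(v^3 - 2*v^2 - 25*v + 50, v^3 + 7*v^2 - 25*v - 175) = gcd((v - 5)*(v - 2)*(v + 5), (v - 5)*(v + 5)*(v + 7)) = v^2 - 25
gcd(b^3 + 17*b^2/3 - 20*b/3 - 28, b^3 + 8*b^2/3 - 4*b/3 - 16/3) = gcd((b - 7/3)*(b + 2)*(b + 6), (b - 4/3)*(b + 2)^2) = b + 2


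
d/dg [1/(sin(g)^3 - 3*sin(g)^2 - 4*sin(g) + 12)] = (-3*sin(g)^2 + 6*sin(g) + 4)*cos(g)/(sin(g)^3 - 3*sin(g)^2 - 4*sin(g) + 12)^2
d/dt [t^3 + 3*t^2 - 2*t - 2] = 3*t^2 + 6*t - 2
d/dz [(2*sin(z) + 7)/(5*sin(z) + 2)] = -31*cos(z)/(5*sin(z) + 2)^2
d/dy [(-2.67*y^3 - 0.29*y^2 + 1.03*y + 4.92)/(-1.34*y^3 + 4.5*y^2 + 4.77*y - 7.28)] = (-1.77635683940025e-15*y^5 - 12.4036*y^4 - 22.7114*y^3 + 72.0729*y^2 - 40.0576*y - 30.9668)/(1.7956*y^6 - 12.06*y^5 + 7.4664*y^4 + 62.4404*y^3 - 42.7671*y^2 - 69.4512*y + 52.9984)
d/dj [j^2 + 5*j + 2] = 2*j + 5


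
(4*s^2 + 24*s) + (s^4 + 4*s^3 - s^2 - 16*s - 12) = s^4 + 4*s^3 + 3*s^2 + 8*s - 12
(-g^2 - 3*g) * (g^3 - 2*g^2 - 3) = -g^5 - g^4 + 6*g^3 + 3*g^2 + 9*g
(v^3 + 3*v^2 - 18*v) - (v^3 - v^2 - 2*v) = 4*v^2 - 16*v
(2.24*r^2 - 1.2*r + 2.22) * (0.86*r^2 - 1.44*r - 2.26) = 1.9264*r^4 - 4.2576*r^3 - 1.4252*r^2 - 0.4848*r - 5.0172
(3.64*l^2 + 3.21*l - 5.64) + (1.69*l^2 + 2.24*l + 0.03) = 5.33*l^2 + 5.45*l - 5.61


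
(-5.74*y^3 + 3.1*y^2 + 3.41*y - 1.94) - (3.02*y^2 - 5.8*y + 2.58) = -5.74*y^3 + 0.0800000000000001*y^2 + 9.21*y - 4.52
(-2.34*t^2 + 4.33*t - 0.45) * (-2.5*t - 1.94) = 5.85*t^3 - 6.2854*t^2 - 7.2752*t + 0.873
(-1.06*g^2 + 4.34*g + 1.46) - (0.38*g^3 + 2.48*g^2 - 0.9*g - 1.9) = -0.38*g^3 - 3.54*g^2 + 5.24*g + 3.36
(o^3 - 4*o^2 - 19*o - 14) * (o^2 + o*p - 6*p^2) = o^5 + o^4*p - 4*o^4 - 6*o^3*p^2 - 4*o^3*p - 19*o^3 + 24*o^2*p^2 - 19*o^2*p - 14*o^2 + 114*o*p^2 - 14*o*p + 84*p^2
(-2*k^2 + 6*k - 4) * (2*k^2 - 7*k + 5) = -4*k^4 + 26*k^3 - 60*k^2 + 58*k - 20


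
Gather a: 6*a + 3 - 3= 6*a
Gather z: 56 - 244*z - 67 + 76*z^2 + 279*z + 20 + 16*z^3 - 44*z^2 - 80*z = 16*z^3 + 32*z^2 - 45*z + 9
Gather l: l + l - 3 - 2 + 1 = 2*l - 4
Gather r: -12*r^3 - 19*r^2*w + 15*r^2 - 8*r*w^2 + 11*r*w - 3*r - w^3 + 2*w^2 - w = -12*r^3 + r^2*(15 - 19*w) + r*(-8*w^2 + 11*w - 3) - w^3 + 2*w^2 - w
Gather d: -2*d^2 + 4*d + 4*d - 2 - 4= -2*d^2 + 8*d - 6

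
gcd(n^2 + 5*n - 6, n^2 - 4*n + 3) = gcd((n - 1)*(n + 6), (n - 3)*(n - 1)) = n - 1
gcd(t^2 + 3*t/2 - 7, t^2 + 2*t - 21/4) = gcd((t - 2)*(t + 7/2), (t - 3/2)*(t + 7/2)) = t + 7/2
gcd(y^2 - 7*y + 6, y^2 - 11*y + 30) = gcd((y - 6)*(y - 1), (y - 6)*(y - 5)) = y - 6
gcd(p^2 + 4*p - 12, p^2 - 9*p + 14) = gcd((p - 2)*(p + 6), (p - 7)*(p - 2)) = p - 2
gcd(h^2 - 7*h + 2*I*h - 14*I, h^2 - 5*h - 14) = h - 7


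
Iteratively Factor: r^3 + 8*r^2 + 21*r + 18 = (r + 3)*(r^2 + 5*r + 6) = (r + 3)^2*(r + 2)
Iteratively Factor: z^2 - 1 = (z + 1)*(z - 1)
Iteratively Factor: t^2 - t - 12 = (t + 3)*(t - 4)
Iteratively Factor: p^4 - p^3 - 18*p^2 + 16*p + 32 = (p + 4)*(p^3 - 5*p^2 + 2*p + 8) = (p - 2)*(p + 4)*(p^2 - 3*p - 4) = (p - 2)*(p + 1)*(p + 4)*(p - 4)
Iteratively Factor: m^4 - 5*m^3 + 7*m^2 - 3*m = (m)*(m^3 - 5*m^2 + 7*m - 3) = m*(m - 1)*(m^2 - 4*m + 3) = m*(m - 3)*(m - 1)*(m - 1)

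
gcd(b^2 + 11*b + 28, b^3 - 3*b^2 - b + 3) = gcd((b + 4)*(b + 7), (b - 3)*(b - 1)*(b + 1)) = 1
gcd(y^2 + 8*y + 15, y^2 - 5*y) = 1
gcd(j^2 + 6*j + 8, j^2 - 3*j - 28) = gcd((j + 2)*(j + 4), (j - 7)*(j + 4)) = j + 4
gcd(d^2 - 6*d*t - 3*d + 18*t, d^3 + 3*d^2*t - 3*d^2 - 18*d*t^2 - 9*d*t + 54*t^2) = d - 3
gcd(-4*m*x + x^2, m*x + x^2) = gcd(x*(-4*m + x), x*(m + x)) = x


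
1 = 1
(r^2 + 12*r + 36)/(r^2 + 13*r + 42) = (r + 6)/(r + 7)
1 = 1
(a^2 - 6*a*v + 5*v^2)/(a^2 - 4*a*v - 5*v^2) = (a - v)/(a + v)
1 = 1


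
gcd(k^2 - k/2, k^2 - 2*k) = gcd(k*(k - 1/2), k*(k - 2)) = k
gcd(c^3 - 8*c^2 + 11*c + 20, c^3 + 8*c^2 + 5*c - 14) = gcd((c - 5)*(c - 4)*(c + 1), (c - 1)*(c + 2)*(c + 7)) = 1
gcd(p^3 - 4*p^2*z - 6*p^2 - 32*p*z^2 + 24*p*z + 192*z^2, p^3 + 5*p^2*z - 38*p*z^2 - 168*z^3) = p + 4*z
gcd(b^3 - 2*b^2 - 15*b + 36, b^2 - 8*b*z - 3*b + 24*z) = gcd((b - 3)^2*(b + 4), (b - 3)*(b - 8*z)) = b - 3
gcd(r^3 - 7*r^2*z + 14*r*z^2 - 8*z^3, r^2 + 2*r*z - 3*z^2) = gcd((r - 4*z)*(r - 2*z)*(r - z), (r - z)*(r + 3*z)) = -r + z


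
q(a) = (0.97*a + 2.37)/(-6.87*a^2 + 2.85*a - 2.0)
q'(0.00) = -2.17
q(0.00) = -1.18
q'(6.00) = 0.01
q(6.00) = -0.04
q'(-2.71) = -0.01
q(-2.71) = 0.00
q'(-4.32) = -0.00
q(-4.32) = 0.01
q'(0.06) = -1.95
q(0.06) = -1.31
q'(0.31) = 0.65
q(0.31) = -1.50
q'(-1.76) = -0.06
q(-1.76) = -0.02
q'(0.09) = -1.76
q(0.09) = -1.37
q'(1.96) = 0.16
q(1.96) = -0.19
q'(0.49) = 1.75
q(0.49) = -1.26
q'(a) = (0.97*a + 2.37)*(13.74*a - 2.85)/(-6.87*a^2 + 2.85*a - 2.0)^2 + 0.97/(-6.87*a^2 + 2.85*a - 2.0)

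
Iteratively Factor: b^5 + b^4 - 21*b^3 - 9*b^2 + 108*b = (b)*(b^4 + b^3 - 21*b^2 - 9*b + 108) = b*(b - 3)*(b^3 + 4*b^2 - 9*b - 36) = b*(b - 3)*(b + 3)*(b^2 + b - 12) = b*(b - 3)*(b + 3)*(b + 4)*(b - 3)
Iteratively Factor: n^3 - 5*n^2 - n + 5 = (n - 1)*(n^2 - 4*n - 5) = (n - 5)*(n - 1)*(n + 1)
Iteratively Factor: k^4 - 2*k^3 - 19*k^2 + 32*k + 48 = (k - 4)*(k^3 + 2*k^2 - 11*k - 12) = (k - 4)*(k + 1)*(k^2 + k - 12) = (k - 4)*(k - 3)*(k + 1)*(k + 4)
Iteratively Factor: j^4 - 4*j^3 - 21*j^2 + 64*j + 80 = (j - 4)*(j^3 - 21*j - 20) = (j - 5)*(j - 4)*(j^2 + 5*j + 4) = (j - 5)*(j - 4)*(j + 1)*(j + 4)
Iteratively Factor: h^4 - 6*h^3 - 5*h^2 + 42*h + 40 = (h - 4)*(h^3 - 2*h^2 - 13*h - 10) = (h - 4)*(h + 2)*(h^2 - 4*h - 5) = (h - 4)*(h + 1)*(h + 2)*(h - 5)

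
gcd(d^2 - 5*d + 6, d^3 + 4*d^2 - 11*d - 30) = d - 3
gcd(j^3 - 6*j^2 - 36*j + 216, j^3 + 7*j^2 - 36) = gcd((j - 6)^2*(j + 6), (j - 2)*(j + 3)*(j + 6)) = j + 6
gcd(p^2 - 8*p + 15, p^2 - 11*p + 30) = p - 5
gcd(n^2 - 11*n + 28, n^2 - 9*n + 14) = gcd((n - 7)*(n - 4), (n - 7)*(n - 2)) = n - 7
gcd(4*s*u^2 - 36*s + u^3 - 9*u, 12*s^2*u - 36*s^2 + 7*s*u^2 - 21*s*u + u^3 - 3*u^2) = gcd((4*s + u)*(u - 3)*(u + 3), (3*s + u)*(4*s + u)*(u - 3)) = 4*s*u - 12*s + u^2 - 3*u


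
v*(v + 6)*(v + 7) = v^3 + 13*v^2 + 42*v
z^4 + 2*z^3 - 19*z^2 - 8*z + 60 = (z - 3)*(z - 2)*(z + 2)*(z + 5)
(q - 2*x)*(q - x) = q^2 - 3*q*x + 2*x^2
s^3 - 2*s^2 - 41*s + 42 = (s - 7)*(s - 1)*(s + 6)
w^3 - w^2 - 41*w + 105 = (w - 5)*(w - 3)*(w + 7)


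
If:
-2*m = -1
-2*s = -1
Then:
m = 1/2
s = 1/2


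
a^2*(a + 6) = a^3 + 6*a^2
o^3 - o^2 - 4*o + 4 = (o - 2)*(o - 1)*(o + 2)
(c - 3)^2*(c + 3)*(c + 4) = c^4 + c^3 - 21*c^2 - 9*c + 108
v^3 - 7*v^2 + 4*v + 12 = (v - 6)*(v - 2)*(v + 1)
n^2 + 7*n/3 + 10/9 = (n + 2/3)*(n + 5/3)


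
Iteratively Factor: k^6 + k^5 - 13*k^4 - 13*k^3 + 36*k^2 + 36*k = (k - 2)*(k^5 + 3*k^4 - 7*k^3 - 27*k^2 - 18*k) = (k - 3)*(k - 2)*(k^4 + 6*k^3 + 11*k^2 + 6*k) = (k - 3)*(k - 2)*(k + 2)*(k^3 + 4*k^2 + 3*k) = (k - 3)*(k - 2)*(k + 1)*(k + 2)*(k^2 + 3*k) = (k - 3)*(k - 2)*(k + 1)*(k + 2)*(k + 3)*(k)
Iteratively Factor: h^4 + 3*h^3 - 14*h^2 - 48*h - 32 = (h - 4)*(h^3 + 7*h^2 + 14*h + 8) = (h - 4)*(h + 1)*(h^2 + 6*h + 8) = (h - 4)*(h + 1)*(h + 4)*(h + 2)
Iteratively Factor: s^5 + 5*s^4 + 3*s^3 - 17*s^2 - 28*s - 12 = (s + 3)*(s^4 + 2*s^3 - 3*s^2 - 8*s - 4) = (s + 1)*(s + 3)*(s^3 + s^2 - 4*s - 4) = (s - 2)*(s + 1)*(s + 3)*(s^2 + 3*s + 2) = (s - 2)*(s + 1)*(s + 2)*(s + 3)*(s + 1)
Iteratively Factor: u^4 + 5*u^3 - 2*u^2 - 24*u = (u - 2)*(u^3 + 7*u^2 + 12*u) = u*(u - 2)*(u^2 + 7*u + 12) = u*(u - 2)*(u + 4)*(u + 3)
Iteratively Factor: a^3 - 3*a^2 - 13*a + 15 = (a - 5)*(a^2 + 2*a - 3) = (a - 5)*(a - 1)*(a + 3)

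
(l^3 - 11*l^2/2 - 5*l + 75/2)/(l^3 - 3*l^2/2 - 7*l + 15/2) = (l - 5)/(l - 1)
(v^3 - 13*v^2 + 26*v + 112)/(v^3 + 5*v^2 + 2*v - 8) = (v^2 - 15*v + 56)/(v^2 + 3*v - 4)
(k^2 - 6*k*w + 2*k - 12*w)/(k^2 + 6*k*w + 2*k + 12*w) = (k - 6*w)/(k + 6*w)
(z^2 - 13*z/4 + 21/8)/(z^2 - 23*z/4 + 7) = (z - 3/2)/(z - 4)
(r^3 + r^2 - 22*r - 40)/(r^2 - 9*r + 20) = (r^2 + 6*r + 8)/(r - 4)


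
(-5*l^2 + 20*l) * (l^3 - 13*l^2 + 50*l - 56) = -5*l^5 + 85*l^4 - 510*l^3 + 1280*l^2 - 1120*l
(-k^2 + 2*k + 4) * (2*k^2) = -2*k^4 + 4*k^3 + 8*k^2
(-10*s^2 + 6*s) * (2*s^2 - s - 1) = -20*s^4 + 22*s^3 + 4*s^2 - 6*s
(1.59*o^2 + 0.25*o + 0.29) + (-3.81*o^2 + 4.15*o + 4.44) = -2.22*o^2 + 4.4*o + 4.73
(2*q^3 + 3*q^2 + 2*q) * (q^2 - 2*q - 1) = 2*q^5 - q^4 - 6*q^3 - 7*q^2 - 2*q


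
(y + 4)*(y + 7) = y^2 + 11*y + 28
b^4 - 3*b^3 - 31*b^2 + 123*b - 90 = (b - 5)*(b - 3)*(b - 1)*(b + 6)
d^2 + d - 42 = (d - 6)*(d + 7)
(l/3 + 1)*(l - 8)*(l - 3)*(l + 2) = l^4/3 - 2*l^3 - 25*l^2/3 + 18*l + 48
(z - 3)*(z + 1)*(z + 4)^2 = z^4 + 6*z^3 - 3*z^2 - 56*z - 48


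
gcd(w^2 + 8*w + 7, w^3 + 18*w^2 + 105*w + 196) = w + 7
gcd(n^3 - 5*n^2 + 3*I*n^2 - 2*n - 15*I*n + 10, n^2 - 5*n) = n - 5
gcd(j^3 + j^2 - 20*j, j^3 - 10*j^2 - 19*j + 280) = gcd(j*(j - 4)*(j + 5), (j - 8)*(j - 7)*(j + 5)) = j + 5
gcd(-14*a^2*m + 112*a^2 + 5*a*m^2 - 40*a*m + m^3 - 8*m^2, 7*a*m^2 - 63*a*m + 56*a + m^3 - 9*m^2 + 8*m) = 7*a*m - 56*a + m^2 - 8*m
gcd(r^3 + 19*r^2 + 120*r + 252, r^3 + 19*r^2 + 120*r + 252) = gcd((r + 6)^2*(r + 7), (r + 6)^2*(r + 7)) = r^3 + 19*r^2 + 120*r + 252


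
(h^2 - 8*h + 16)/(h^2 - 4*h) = (h - 4)/h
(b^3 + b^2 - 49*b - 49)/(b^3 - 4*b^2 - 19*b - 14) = (b + 7)/(b + 2)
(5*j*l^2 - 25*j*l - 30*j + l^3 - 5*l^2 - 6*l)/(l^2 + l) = 5*j - 30*j/l + l - 6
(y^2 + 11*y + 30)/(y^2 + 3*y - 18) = (y + 5)/(y - 3)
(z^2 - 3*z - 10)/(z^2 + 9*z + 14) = (z - 5)/(z + 7)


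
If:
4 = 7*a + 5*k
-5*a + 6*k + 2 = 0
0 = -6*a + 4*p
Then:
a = 34/67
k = 6/67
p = 51/67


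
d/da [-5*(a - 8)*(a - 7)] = 75 - 10*a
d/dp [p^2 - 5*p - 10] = 2*p - 5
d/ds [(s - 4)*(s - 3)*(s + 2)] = 3*s^2 - 10*s - 2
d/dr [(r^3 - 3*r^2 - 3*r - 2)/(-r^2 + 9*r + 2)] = (-r^4 + 18*r^3 - 24*r^2 - 16*r + 12)/(r^4 - 18*r^3 + 77*r^2 + 36*r + 4)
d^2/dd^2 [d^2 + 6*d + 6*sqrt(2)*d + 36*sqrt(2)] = 2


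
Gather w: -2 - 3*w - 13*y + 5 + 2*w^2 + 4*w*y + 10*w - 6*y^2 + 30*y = 2*w^2 + w*(4*y + 7) - 6*y^2 + 17*y + 3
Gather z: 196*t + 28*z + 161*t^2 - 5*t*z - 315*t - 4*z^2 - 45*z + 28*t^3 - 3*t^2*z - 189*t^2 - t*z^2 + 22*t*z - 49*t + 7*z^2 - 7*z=28*t^3 - 28*t^2 - 168*t + z^2*(3 - t) + z*(-3*t^2 + 17*t - 24)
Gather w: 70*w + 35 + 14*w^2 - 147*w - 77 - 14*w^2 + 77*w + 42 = 0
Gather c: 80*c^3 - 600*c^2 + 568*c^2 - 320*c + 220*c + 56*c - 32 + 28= 80*c^3 - 32*c^2 - 44*c - 4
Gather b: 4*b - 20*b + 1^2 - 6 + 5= -16*b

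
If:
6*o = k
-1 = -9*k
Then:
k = 1/9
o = 1/54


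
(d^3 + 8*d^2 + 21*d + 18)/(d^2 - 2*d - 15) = (d^2 + 5*d + 6)/(d - 5)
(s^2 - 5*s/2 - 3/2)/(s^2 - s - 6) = (s + 1/2)/(s + 2)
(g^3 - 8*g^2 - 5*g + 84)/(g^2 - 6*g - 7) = (g^2 - g - 12)/(g + 1)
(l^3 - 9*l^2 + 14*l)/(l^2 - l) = (l^2 - 9*l + 14)/(l - 1)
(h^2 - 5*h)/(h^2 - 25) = h/(h + 5)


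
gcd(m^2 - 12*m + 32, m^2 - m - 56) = m - 8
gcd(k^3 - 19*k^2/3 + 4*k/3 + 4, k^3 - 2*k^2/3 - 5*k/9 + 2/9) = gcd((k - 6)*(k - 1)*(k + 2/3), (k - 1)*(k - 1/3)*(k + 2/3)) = k^2 - k/3 - 2/3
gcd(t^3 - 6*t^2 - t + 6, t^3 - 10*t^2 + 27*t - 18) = t^2 - 7*t + 6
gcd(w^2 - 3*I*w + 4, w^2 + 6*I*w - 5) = w + I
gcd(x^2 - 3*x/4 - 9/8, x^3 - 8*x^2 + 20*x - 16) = 1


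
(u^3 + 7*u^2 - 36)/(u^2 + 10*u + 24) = (u^2 + u - 6)/(u + 4)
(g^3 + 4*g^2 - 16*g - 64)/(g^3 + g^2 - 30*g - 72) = (g^2 - 16)/(g^2 - 3*g - 18)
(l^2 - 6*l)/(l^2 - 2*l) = (l - 6)/(l - 2)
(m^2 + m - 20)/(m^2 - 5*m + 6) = (m^2 + m - 20)/(m^2 - 5*m + 6)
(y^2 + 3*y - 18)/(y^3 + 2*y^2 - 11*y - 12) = (y + 6)/(y^2 + 5*y + 4)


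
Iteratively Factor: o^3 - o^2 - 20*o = (o - 5)*(o^2 + 4*o) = o*(o - 5)*(o + 4)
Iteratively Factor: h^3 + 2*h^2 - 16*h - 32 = (h + 4)*(h^2 - 2*h - 8) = (h + 2)*(h + 4)*(h - 4)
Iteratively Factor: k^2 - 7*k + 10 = (k - 2)*(k - 5)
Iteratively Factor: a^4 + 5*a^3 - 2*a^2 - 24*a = (a + 4)*(a^3 + a^2 - 6*a) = (a - 2)*(a + 4)*(a^2 + 3*a) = (a - 2)*(a + 3)*(a + 4)*(a)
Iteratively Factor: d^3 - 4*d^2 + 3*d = (d)*(d^2 - 4*d + 3) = d*(d - 1)*(d - 3)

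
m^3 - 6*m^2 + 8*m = m*(m - 4)*(m - 2)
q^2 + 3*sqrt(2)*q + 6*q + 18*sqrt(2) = (q + 6)*(q + 3*sqrt(2))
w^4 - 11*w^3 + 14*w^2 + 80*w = w*(w - 8)*(w - 5)*(w + 2)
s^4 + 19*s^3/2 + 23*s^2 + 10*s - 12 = (s - 1/2)*(s + 2)^2*(s + 6)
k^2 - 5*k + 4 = (k - 4)*(k - 1)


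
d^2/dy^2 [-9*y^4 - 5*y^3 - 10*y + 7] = 6*y*(-18*y - 5)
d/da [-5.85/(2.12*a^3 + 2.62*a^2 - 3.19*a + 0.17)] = (37.206*a^2 + 30.654*a - 18.6615)/(2.12*a^3 + 2.62*a^2 - 3.19*a + 0.17)^2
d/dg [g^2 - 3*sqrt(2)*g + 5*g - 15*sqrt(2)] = 2*g - 3*sqrt(2) + 5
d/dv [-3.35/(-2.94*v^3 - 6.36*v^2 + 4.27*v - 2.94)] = (-29.547*v^2 - 42.612*v + 14.3045)/(2.94*v^3 + 6.36*v^2 - 4.27*v + 2.94)^2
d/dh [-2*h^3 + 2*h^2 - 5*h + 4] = -6*h^2 + 4*h - 5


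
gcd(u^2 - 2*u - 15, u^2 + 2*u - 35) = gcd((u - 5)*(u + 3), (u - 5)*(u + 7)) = u - 5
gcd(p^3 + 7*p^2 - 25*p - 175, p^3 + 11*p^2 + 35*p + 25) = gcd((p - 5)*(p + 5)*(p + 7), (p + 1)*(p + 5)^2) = p + 5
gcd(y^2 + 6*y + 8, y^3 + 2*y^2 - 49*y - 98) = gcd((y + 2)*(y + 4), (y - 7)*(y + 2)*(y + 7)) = y + 2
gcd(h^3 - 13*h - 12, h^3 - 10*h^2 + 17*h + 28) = h^2 - 3*h - 4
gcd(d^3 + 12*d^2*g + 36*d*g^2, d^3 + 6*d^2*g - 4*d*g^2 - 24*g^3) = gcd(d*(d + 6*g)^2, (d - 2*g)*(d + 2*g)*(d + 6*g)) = d + 6*g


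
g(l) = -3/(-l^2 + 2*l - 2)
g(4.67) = 0.21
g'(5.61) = -0.06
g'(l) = -3*(2*l - 2)/(-l^2 + 2*l - 2)^2 = 6*(1 - l)/(l^2 - 2*l + 2)^2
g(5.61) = 0.13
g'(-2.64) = 0.11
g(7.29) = 0.07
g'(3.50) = -0.29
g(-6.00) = 0.06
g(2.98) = 0.61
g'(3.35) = -0.33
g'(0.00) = 1.50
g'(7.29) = -0.02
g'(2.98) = -0.49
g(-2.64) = 0.21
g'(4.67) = -0.11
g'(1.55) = -1.95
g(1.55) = 2.30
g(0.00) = 1.50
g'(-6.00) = 0.02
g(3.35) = 0.46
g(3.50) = 0.41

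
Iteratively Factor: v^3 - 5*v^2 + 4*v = (v - 4)*(v^2 - v) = v*(v - 4)*(v - 1)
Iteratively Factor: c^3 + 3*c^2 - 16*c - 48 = (c - 4)*(c^2 + 7*c + 12) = (c - 4)*(c + 3)*(c + 4)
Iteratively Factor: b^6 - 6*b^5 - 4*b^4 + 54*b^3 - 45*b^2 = (b)*(b^5 - 6*b^4 - 4*b^3 + 54*b^2 - 45*b) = b*(b - 1)*(b^4 - 5*b^3 - 9*b^2 + 45*b) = b*(b - 5)*(b - 1)*(b^3 - 9*b) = b*(b - 5)*(b - 1)*(b + 3)*(b^2 - 3*b) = b^2*(b - 5)*(b - 1)*(b + 3)*(b - 3)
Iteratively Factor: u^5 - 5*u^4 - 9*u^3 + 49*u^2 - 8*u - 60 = (u + 3)*(u^4 - 8*u^3 + 15*u^2 + 4*u - 20) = (u - 2)*(u + 3)*(u^3 - 6*u^2 + 3*u + 10) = (u - 2)*(u + 1)*(u + 3)*(u^2 - 7*u + 10) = (u - 2)^2*(u + 1)*(u + 3)*(u - 5)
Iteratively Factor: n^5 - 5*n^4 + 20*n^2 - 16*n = (n - 4)*(n^4 - n^3 - 4*n^2 + 4*n) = (n - 4)*(n + 2)*(n^3 - 3*n^2 + 2*n) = (n - 4)*(n - 1)*(n + 2)*(n^2 - 2*n) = n*(n - 4)*(n - 1)*(n + 2)*(n - 2)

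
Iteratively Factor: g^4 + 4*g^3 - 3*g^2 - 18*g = (g + 3)*(g^3 + g^2 - 6*g) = g*(g + 3)*(g^2 + g - 6) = g*(g - 2)*(g + 3)*(g + 3)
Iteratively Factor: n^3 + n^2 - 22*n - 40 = (n - 5)*(n^2 + 6*n + 8) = (n - 5)*(n + 4)*(n + 2)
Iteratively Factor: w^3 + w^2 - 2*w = (w - 1)*(w^2 + 2*w) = (w - 1)*(w + 2)*(w)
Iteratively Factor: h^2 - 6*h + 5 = (h - 1)*(h - 5)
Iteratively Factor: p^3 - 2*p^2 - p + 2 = (p - 1)*(p^2 - p - 2) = (p - 1)*(p + 1)*(p - 2)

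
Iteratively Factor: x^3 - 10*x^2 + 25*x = (x)*(x^2 - 10*x + 25) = x*(x - 5)*(x - 5)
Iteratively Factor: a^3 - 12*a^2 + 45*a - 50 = (a - 2)*(a^2 - 10*a + 25) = (a - 5)*(a - 2)*(a - 5)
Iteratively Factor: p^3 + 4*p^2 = (p)*(p^2 + 4*p) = p^2*(p + 4)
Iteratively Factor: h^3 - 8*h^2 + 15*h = (h - 3)*(h^2 - 5*h) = (h - 5)*(h - 3)*(h)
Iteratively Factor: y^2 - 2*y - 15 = (y + 3)*(y - 5)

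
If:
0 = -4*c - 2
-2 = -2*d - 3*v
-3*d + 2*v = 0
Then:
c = -1/2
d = 4/13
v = 6/13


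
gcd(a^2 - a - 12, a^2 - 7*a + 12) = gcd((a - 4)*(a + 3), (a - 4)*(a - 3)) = a - 4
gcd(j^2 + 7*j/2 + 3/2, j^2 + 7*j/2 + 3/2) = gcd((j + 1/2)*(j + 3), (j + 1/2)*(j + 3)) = j^2 + 7*j/2 + 3/2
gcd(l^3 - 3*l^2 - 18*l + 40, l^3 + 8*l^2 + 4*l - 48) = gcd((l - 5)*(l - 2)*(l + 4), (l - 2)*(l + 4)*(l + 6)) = l^2 + 2*l - 8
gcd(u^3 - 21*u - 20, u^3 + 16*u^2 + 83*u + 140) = u + 4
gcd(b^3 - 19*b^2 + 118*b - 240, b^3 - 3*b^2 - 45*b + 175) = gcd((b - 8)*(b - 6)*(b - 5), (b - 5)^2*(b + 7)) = b - 5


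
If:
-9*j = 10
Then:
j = -10/9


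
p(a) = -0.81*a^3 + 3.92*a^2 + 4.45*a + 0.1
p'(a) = -2.43*a^2 + 7.84*a + 4.45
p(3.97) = 28.87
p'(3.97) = -2.72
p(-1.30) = 2.72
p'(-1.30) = -9.85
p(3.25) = 28.16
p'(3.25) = 4.26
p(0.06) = 0.38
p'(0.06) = 4.91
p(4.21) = 27.87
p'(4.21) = -5.61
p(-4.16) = 107.74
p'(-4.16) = -70.22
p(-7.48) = 525.13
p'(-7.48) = -190.15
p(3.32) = 28.44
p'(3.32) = 3.69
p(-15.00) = 3549.10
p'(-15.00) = -659.90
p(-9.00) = 868.06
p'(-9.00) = -262.94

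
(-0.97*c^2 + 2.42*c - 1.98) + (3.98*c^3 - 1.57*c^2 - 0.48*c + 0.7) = 3.98*c^3 - 2.54*c^2 + 1.94*c - 1.28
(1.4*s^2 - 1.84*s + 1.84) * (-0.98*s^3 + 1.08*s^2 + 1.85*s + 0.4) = -1.372*s^5 + 3.3152*s^4 - 1.2004*s^3 - 0.8568*s^2 + 2.668*s + 0.736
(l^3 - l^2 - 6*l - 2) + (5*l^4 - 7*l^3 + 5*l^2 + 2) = 5*l^4 - 6*l^3 + 4*l^2 - 6*l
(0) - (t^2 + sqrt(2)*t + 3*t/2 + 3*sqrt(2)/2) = -t^2 - 3*t/2 - sqrt(2)*t - 3*sqrt(2)/2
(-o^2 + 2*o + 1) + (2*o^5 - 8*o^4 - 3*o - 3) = 2*o^5 - 8*o^4 - o^2 - o - 2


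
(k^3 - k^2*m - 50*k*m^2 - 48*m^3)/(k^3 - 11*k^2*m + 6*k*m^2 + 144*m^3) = (k^2 + 7*k*m + 6*m^2)/(k^2 - 3*k*m - 18*m^2)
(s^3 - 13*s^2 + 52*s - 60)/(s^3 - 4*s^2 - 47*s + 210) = (s - 2)/(s + 7)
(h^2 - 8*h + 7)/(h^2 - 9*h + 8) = (h - 7)/(h - 8)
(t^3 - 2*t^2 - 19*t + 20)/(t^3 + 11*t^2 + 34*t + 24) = (t^2 - 6*t + 5)/(t^2 + 7*t + 6)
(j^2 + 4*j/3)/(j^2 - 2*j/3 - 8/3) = j/(j - 2)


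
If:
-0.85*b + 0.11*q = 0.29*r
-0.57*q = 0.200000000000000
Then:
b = -0.341176470588235*r - 0.0454076367389061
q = -0.35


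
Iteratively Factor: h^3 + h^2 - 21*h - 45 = (h + 3)*(h^2 - 2*h - 15) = (h + 3)^2*(h - 5)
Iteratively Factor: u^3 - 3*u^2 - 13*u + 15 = (u - 1)*(u^2 - 2*u - 15) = (u - 1)*(u + 3)*(u - 5)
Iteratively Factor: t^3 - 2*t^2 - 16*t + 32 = (t - 4)*(t^2 + 2*t - 8) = (t - 4)*(t + 4)*(t - 2)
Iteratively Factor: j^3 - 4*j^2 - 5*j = (j + 1)*(j^2 - 5*j) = j*(j + 1)*(j - 5)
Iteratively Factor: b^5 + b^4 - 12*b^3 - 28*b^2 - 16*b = (b + 2)*(b^4 - b^3 - 10*b^2 - 8*b) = (b + 1)*(b + 2)*(b^3 - 2*b^2 - 8*b) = (b - 4)*(b + 1)*(b + 2)*(b^2 + 2*b) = (b - 4)*(b + 1)*(b + 2)^2*(b)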